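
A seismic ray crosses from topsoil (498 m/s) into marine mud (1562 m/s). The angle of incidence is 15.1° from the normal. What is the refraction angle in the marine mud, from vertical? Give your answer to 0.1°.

54.8°

Snell's law: sin θ₂ = (V₂/V₁)·sin θ₁ = (1562/498)·sin 15.1° = 0.8171.
θ₂ = sin⁻¹(0.8171) = 54.79° (from vertical).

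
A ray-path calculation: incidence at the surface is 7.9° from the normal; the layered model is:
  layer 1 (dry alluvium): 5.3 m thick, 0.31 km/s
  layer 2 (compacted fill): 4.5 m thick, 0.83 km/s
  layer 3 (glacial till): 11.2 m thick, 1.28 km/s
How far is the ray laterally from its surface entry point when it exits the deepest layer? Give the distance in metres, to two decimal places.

p = sin θ₁/V₁ = sin 7.9°/0.31 = 4.4337e-01 s/km is conserved through the stack.
Layer 1: θ = 7.90°; offset = 5.3·tan 7.90° = 0.7354 m.
Layer 2: sin θ = p·0.83 = 0.3680 → θ = 21.59°; offset = 4.5·tan 21.59° = 1.7810 m.
Layer 3: sin θ = p·1.28 = 0.5675 → θ = 34.58°; offset = 11.2·tan 34.58° = 7.7197 m.
Summing the layer offsets gives 10.2361 m.

10.24 m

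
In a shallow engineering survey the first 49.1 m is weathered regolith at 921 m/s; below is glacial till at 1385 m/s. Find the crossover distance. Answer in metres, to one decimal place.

x_cross = 2h·√((V₂+V₁)/(V₂−V₁)).
(V₂+V₁)/(V₂−V₁) = (1385+921)/(1385−921) = 4.9698; √ = 2.2293.
x_cross = 2·49.1·2.2293 = 218.92 m.

218.9 m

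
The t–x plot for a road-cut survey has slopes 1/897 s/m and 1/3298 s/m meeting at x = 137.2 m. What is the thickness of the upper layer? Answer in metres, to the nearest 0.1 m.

51.9 m

h = (x_cross/2)·√((V₂−V₁)/(V₂+V₁)).
(V₂−V₁)/(V₂+V₁) = (3298−897)/(3298+897) = 0.5723; √ = 0.7565.
h = (137.2/2)·0.7565 = 51.90 m.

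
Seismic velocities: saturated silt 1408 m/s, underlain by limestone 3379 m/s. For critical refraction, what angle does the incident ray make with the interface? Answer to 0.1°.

Critical incidence: sin θ_c = V₁/V₂ = 1408/3379 = 0.4167.
θ_c = arcsin 0.4167 = 24.63°.
Measured from the interface: 90° − 24.63° = 65.37°.

65.4°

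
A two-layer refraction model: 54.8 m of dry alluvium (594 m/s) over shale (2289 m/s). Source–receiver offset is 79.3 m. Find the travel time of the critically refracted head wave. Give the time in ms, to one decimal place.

θ_c = arcsin(V₁/V₂) = arcsin(594/2289) = 15.04°, cos θ_c = 0.9657.
Intercept time tᵢ = 2h cos θ_c / V₁ = 2·54.8·0.9657/594 = 0.17819 s.
t = x/V₂ + tᵢ = 79.3/2289 + 0.17819 = 0.21283 s.

212.8 ms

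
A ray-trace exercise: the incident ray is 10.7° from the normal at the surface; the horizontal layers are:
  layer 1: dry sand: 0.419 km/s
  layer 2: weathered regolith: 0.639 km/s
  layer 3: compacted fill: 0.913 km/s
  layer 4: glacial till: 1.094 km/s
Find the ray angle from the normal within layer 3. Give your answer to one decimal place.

23.9°

Snell's law across each interface conserves sin θ / V, so sin θ_3 = V_3·sin θ₁/V₁.
sin θ_3 = 0.913 × sin 10.7° / 0.419 = 0.4046.
θ_3 = 23.86° from the vertical.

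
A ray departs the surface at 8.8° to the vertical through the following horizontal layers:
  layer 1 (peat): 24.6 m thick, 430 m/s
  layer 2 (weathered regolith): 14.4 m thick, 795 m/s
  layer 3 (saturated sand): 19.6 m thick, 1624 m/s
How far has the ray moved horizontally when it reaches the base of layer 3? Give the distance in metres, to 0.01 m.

Ray parameter p = sin 8.8° / 430 m/s = 3.5578e-04 s/m.
Layer 1: θ = 8.80°; offset = 24.6·tan 8.80° = 3.8083 m.
Layer 2: sin θ = p·795 = 0.2828 → θ = 16.43°; offset = 14.4·tan 16.43° = 4.2464 m.
Layer 3: sin θ = p·1624 = 0.5778 → θ = 35.30°; offset = 19.6·tan 35.30° = 13.8751 m.
Σ offsets = 21.9297 m.

21.93 m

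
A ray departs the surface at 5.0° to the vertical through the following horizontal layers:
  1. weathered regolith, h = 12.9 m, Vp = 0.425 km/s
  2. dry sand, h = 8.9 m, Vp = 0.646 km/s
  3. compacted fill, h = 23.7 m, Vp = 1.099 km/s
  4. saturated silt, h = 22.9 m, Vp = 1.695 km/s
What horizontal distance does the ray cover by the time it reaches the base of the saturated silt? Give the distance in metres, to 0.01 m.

16.29 m

Apply Snell's law at each interface; in layer i the horizontal offset is hᵢ·tan θᵢ.
Layer 1: θ = 5.00°; offset = 12.9·tan 5.00° = 1.1286 m.
Layer 2: sin θ = 0.646·sin 5.0°/0.425 = 0.1325, θ = 7.61°; offset = 8.9·tan 7.61° = 1.1895 m.
Layer 3: sin θ = 1.099·sin 5.0°/0.425 = 0.2254, θ = 13.02°; offset = 23.7·tan 13.02° = 5.4824 m.
Layer 4: sin θ = 1.695·sin 5.0°/0.425 = 0.3476, θ = 20.34°; offset = 22.9·tan 20.34° = 8.4893 m.
Summing the layer offsets gives 16.2899 m.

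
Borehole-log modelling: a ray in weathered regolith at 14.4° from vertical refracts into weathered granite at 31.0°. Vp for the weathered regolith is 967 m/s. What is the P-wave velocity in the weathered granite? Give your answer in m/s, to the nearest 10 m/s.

2000 m/s

sin 14.4° = 0.2487; sin 31.0° = 0.5150.
V₂ = V₁·(sin θ₂/sin θ₁) = 967·(0.5150/0.2487) = 2002.66 m/s.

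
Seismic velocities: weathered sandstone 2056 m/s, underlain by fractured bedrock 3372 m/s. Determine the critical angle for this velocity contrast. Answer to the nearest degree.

38°

Critical incidence: sin θ_c = V₁/V₂ = 2056/3372 = 0.6097.
θ_c = arcsin 0.6097 = 37.57°.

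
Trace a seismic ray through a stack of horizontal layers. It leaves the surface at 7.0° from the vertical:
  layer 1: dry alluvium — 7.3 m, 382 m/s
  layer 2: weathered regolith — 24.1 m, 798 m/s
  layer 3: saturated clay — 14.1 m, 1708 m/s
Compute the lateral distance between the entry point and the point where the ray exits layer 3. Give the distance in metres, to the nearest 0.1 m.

p = sin θ₁/V₁ = sin 7.0°/382 = 3.1903e-04 s/m is conserved through the stack.
Layer 1: θ = 7.00°; offset = 7.3·tan 7.00° = 0.896 m.
Layer 2: sin θ = p·798 = 0.2546 → θ = 14.75°; offset = 24.1·tan 14.75° = 6.345 m.
Layer 3: sin θ = p·1708 = 0.5449 → θ = 33.02°; offset = 14.1·tan 33.02° = 9.163 m.
Σ offsets = 16.404 m.

16.4 m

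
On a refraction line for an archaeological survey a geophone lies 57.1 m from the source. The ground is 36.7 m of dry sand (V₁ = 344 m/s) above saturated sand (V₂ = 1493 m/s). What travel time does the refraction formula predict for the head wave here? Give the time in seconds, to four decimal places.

0.2459 s

θ_c = arcsin(V₁/V₂) = arcsin(344/1493) = 13.32°, cos θ_c = 0.9731.
Intercept time tᵢ = 2h cos θ_c / V₁ = 2·36.7·0.9731/344 = 0.20763 s.
t = x/V₂ + tᵢ = 57.1/1493 + 0.20763 = 0.24588 s.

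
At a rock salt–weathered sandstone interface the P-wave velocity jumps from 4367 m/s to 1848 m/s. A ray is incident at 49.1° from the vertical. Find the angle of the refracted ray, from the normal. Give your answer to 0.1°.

18.7°

sin θ₁/V₁ = sin θ₂/V₂ ⇒ sin θ₂ = 1848·sin 49.1°/4367 = 1848·0.7559/4367 = 0.3199.
θ₂ = sin⁻¹(0.3199) = 18.65° (from vertical).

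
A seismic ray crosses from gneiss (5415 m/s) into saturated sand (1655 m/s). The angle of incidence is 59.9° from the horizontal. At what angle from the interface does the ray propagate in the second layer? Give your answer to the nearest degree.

81°

Angle from the normal: 90° − 59.9° = 30.1°.
sin θ₁/V₁ = sin θ₂/V₂ ⇒ sin θ₂ = 1655·sin 30.1°/5415 = 1655·0.5015/5415 = 0.1533.
θ₂ = sin⁻¹(0.1533) = 8.82° (from vertical).
From the interface: 90° − 8.82° = 81.18°.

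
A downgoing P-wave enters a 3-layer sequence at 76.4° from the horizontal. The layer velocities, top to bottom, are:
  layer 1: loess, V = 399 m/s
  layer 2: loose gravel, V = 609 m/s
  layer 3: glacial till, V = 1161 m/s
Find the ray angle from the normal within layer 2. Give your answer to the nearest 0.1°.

21.0°

From the normal: θ₁ = 90° − 76.4° = 13.6°.
Snell's law across each interface conserves sin θ / V, so sin θ_2 = V_2·sin θ₁/V₁.
sin θ_2 = 609 × sin 13.6° / 399 = 0.3589.
θ_2 = 21.03° from the vertical.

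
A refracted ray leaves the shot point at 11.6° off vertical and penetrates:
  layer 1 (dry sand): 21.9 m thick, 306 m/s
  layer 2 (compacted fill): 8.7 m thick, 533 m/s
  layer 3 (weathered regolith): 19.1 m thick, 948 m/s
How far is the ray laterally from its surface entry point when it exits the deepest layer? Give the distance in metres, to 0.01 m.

Apply Snell's law at each interface; in layer i the horizontal offset is hᵢ·tan θᵢ.
Layer 1: θ = 11.60°; offset = 21.9·tan 11.60° = 4.4954 m.
Layer 2: sin θ = 533·sin 11.6°/306 = 0.3502, θ = 20.50°; offset = 8.7·tan 20.50° = 3.2532 m.
Layer 3: sin θ = 948·sin 11.6°/306 = 0.6229, θ = 38.53°; offset = 19.1·tan 38.53° = 15.2101 m.
Total horizontal offset = 22.9587 m.

22.96 m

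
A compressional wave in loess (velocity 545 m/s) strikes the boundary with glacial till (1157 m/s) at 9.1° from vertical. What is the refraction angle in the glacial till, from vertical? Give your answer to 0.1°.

Snell's law: sin θ₂ = (V₂/V₁)·sin θ₁ = (1157/545)·sin 9.1° = 0.3358.
θ₂ = arcsin 0.3358 = 19.62° from the normal.

19.6°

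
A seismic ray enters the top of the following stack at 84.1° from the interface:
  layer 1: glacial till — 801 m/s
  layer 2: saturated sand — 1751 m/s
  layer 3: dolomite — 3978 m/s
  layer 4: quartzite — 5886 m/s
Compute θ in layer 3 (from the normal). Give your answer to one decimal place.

30.7°

From the normal: θ₁ = 90° − 84.1° = 5.9°.
Ray parameter p = sin 5.9° / 801 = 1.2833e-04 s/m.
sin θ_3 = p·V_3 = 1.2833e-04 × 3978 = 0.5105.
θ_3 = 30.70° from the vertical.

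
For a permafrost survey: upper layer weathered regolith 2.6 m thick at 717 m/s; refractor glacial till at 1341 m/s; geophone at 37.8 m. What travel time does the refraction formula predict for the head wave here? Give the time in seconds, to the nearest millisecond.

t = x/V₂ + 2h·√(V₂²−V₁²)/(V₁V₂).
√(V₂²−V₁²) = √(1341²−717²) = 1133.2 m/s; delay term = 2·2.6·1133.2/(717·1341) = 0.00613 s.
t = 37.8/1341 + 0.00613 = 0.03432 s.

0.034 s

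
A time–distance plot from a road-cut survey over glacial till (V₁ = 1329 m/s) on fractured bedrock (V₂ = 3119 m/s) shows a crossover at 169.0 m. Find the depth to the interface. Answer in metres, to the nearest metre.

h = (x_cross/2)·√((V₂−V₁)/(V₂+V₁)).
(V₂−V₁)/(V₂+V₁) = (3119−1329)/(3119+1329) = 0.4024; √ = 0.6344.
h = (169.0/2)·0.6344 = 53.60 m.

54 m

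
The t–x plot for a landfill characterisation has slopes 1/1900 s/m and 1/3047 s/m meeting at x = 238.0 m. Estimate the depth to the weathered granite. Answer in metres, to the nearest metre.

x_cross = 2h·√((V₂+V₁)/(V₂−V₁)) → h = x_cross / (2·√((V₂+V₁)/(V₂−V₁))).
√((V₂+V₁)/(V₂−V₁)) = √((3047+1900)/(3047−1900)) = 2.0768.
h = 238.0 / (2·2.0768) = 57.30 m.

57 m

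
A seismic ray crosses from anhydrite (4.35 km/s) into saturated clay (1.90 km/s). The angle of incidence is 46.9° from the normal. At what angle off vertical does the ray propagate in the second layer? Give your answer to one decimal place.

Snell's law: sin θ₂ = (V₂/V₁)·sin θ₁ = (1.90/4.35)·sin 46.9° = 0.3189.
θ₂ = arcsin 0.3189 = 18.60° from the normal.

18.6°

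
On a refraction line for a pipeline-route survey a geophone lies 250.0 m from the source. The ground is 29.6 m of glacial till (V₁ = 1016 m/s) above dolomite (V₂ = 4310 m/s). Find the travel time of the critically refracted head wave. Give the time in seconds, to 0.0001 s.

θ_c = arcsin(V₁/V₂) = arcsin(1016/4310) = 13.63°, cos θ_c = 0.9718.
Intercept time tᵢ = 2h cos θ_c / V₁ = 2·29.6·0.9718/1016 = 0.05663 s.
t = x/V₂ + tᵢ = 250.0/4310 + 0.05663 = 0.11463 s.

0.1146 s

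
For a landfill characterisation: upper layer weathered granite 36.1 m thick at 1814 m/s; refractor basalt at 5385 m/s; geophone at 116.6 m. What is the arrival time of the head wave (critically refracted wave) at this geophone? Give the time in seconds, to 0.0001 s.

θ_c = arcsin(V₁/V₂) = arcsin(1814/5385) = 19.69°, cos θ_c = 0.9416.
Intercept time tᵢ = 2h cos θ_c / V₁ = 2·36.1·0.9416/1814 = 0.03748 s.
t = x/V₂ + tᵢ = 116.6/5385 + 0.03748 = 0.05913 s.

0.0591 s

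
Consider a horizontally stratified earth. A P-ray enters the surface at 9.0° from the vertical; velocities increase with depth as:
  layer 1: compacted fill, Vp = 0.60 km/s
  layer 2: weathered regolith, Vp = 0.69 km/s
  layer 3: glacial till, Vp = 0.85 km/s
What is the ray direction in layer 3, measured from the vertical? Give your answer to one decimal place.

Snell's law across each interface conserves sin θ / V, so sin θ_3 = V_3·sin θ₁/V₁.
sin θ_3 = 0.85 × sin 9.0° / 0.60 = 0.2216.
θ_3 = arcsin 0.2216 = 12.80°.

12.8°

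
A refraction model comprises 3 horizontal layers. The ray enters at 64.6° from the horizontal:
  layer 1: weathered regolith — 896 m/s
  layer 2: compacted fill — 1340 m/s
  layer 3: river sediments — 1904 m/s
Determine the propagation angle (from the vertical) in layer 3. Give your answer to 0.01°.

65.71°

From the normal: θ₁ = 90° − 64.6° = 25.4°.
Snell's law across each interface conserves sin θ / V, so sin θ_3 = V_3·sin θ₁/V₁.
sin θ_3 = 1904 × sin 25.4° / 896 = 0.9115.
θ_3 = 65.71° from the vertical.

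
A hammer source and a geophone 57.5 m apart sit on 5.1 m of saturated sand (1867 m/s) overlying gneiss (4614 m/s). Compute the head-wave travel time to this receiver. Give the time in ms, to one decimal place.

θ_c = arcsin(V₁/V₂) = arcsin(1867/4614) = 23.87°, cos θ_c = 0.9145.
Intercept time tᵢ = 2h cos θ_c / V₁ = 2·5.1·0.9145/1867 = 0.00500 s.
t = x/V₂ + tᵢ = 57.5/4614 + 0.00500 = 0.01746 s.

17.5 ms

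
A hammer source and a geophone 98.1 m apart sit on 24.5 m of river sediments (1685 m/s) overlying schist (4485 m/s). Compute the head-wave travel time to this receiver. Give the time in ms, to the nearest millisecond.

49 ms

t = x/V₂ + 2h·√(V₂²−V₁²)/(V₁V₂).
√(V₂²−V₁²) = √(4485²−1685²) = 4156.4 m/s; delay term = 2·24.5·4156.4/(1685·4485) = 0.02695 s.
t = 98.1/4485 + 0.02695 = 0.04882 s.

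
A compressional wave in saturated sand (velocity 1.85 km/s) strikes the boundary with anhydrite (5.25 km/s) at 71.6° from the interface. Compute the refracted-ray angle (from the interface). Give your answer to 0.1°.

Convert to the normal: θ₁ = 90° − 71.6° = 18.4°.
Snell's law: sin θ₂ = (V₂/V₁)·sin θ₁ = (5.25/1.85)·sin 18.4° = 0.8958.
θ₂ = sin⁻¹(0.8958) = 63.61° (from vertical).
From the interface: 90° − 63.61° = 26.39°.

26.4°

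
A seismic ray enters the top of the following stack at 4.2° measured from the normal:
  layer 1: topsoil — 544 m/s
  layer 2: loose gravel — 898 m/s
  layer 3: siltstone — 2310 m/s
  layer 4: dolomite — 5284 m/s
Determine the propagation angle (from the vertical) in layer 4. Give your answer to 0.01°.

Ray parameter p = sin 4.2° / 544 = 1.3463e-04 s/m.
sin θ_4 = p·V_4 = 1.3463e-04 × 5284 = 0.7114.
θ_4 = arcsin 0.7114 = 45.35°.

45.35°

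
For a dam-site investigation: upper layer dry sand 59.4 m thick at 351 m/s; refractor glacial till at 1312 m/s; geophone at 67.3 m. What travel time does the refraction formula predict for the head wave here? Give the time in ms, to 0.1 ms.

t = x/V₂ + 2h·√(V₂²−V₁²)/(V₁V₂).
√(V₂²−V₁²) = √(1312²−351²) = 1264.2 m/s; delay term = 2·59.4·1264.2/(351·1312) = 0.32612 s.
t = 67.3/1312 + 0.32612 = 0.37742 s.

377.4 ms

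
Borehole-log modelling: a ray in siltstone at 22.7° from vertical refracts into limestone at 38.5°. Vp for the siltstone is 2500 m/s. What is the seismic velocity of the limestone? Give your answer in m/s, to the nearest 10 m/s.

Snell's law: sin 22.7°/V₁ = sin 38.5°/V₂.
V₂ = V₁·sin 38.5°/sin 22.7° = 2500 × 1.6131 = 4032.81 m/s.

4030 m/s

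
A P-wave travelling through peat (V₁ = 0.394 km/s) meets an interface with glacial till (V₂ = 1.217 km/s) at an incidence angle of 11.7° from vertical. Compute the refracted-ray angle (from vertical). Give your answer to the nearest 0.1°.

38.8°

sin θ₁/V₁ = sin θ₂/V₂ ⇒ sin θ₂ = 1.217·sin 11.7°/0.394 = 1.217·0.2028/0.394 = 0.6264.
θ₂ = sin⁻¹(0.6264) = 38.78° (from vertical).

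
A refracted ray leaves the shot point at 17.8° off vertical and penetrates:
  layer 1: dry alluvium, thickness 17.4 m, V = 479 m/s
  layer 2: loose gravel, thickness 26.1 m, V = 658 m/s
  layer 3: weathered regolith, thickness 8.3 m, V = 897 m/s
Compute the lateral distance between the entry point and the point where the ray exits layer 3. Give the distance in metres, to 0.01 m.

p = sin θ₁/V₁ = sin 17.8°/479 = 6.3819e-04 s/m is conserved through the stack.
Layer 1: θ = 17.80°; offset = 17.4·tan 17.80° = 5.5865 m.
Layer 2: sin θ = p·658 = 0.4199 → θ = 24.83°; offset = 26.1·tan 24.83° = 12.0766 m.
Layer 3: sin θ = p·897 = 0.5725 → θ = 34.92°; offset = 8.3·tan 34.92° = 5.7949 m.
Σ offsets = 23.4581 m.

23.46 m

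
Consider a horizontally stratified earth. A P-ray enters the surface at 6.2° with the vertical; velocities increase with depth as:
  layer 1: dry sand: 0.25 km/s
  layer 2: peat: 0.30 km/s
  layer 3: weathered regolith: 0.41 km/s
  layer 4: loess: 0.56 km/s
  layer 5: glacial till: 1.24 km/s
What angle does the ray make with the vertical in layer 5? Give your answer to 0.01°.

32.39°

Snell's law across each interface conserves sin θ / V, so sin θ_5 = V_5·sin θ₁/V₁.
sin θ_5 = 1.24 × sin 6.2° / 0.25 = 0.5357.
θ_5 = arcsin 0.5357 = 32.39°.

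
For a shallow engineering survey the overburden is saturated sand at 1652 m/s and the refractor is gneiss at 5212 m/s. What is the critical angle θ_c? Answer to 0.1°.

18.5°

Critical incidence: sin θ_c = V₁/V₂ = 1652/5212 = 0.3170.
θ_c = arcsin 0.3170 = 18.48°.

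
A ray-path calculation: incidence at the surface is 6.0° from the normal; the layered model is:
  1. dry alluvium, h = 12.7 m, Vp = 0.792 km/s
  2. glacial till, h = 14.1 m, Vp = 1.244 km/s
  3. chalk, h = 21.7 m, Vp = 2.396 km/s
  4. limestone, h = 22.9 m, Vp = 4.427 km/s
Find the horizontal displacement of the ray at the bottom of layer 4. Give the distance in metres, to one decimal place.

27.4 m

Ray parameter p = sin 6.0° / 0.792 km/s = 1.3198e-01 s/km.
Layer 1: θ = 6.00°; offset = 12.7·tan 6.00° = 1.335 m.
Layer 2: sin θ = p·1.244 = 0.1642 → θ = 9.45°; offset = 14.1·tan 9.45° = 2.347 m.
Layer 3: sin θ = p·2.396 = 0.3162 → θ = 18.43°; offset = 21.7·tan 18.43° = 7.233 m.
Layer 4: sin θ = p·4.427 = 0.5843 → θ = 35.75°; offset = 22.9·tan 35.75° = 16.487 m.
Σ offsets = 27.402 m.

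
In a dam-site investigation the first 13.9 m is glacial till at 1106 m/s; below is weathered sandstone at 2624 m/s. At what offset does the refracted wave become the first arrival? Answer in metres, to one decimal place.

43.6 m

x_cross = 2h·√((V₂+V₁)/(V₂−V₁)).
(V₂+V₁)/(V₂−V₁) = (2624+1106)/(2624−1106) = 2.4572; √ = 1.5675.
x_cross = 2·13.9·1.5675 = 43.58 m.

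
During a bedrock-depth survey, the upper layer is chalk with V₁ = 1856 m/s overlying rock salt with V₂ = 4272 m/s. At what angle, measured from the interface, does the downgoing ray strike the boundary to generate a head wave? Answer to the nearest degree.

64°

Critical incidence: sin θ_c = V₁/V₂ = 1856/4272 = 0.4345.
θ_c = arcsin 0.4345 = 25.75°.
Measured from the interface: 90° − 25.75° = 64.25°.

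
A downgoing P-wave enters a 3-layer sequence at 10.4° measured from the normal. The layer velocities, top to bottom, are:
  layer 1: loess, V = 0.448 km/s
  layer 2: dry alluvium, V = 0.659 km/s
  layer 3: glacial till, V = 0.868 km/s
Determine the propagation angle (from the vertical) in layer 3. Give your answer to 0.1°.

20.5°

Snell's law across each interface conserves sin θ / V, so sin θ_3 = V_3·sin θ₁/V₁.
sin θ_3 = 0.868 × sin 10.4° / 0.448 = 0.3498.
θ_3 = 20.47° from the vertical.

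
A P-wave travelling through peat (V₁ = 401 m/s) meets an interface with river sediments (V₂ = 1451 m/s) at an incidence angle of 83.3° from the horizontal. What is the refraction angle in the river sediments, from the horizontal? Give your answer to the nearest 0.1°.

Angle from the normal: 90° − 83.3° = 6.7°.
sin θ₁/V₁ = sin θ₂/V₂ ⇒ sin θ₂ = 1451·sin 6.7°/401 = 1451·0.1167/401 = 0.4222.
θ₂ = sin⁻¹(0.4222) = 24.97° (from vertical).
From the interface: 90° − 24.97° = 65.03°.

65.0°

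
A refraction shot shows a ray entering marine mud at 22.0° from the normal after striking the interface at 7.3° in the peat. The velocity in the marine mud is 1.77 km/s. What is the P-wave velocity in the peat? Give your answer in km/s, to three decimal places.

0.600 km/s

Snell's law: sin 7.3°/V₁ = sin 22.0°/V₂.
V₁ = V₂·sin 7.3°/sin 22.0° = 1.77 × 0.3392 = 0.600 km/s.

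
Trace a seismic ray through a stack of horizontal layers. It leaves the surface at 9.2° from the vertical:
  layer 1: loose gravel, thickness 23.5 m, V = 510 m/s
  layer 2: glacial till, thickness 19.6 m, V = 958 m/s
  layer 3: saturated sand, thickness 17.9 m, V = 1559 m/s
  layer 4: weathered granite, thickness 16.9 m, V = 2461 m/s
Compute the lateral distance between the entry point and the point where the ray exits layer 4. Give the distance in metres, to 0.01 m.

40.50 m

Ray parameter p = sin 9.2° / 510 m/s = 3.1349e-04 s/m.
Layer 1: θ = 9.20°; offset = 23.5·tan 9.20° = 3.8062 m.
Layer 2: sin θ = p·958 = 0.3003 → θ = 17.48°; offset = 19.6·tan 17.48° = 6.1713 m.
Layer 3: sin θ = p·1559 = 0.4887 → θ = 29.26°; offset = 17.9·tan 29.26° = 10.0275 m.
Layer 4: sin θ = p·2461 = 0.7715 → θ = 50.49°; offset = 16.9·tan 50.49° = 20.4935 m.
Summing the layer offsets gives 40.4985 m.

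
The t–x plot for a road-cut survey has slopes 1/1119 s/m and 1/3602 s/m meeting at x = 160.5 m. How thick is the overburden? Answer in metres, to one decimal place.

h = (x_cross/2)·√((V₂−V₁)/(V₂+V₁)).
(V₂−V₁)/(V₂+V₁) = (3602−1119)/(3602+1119) = 0.5259; √ = 0.7252.
h = (160.5/2)·0.7252 = 58.20 m.

58.2 m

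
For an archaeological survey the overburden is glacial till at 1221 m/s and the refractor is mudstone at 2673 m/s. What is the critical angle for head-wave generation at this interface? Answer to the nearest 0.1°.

At critical incidence the refracted ray runs along the interface (θ₂ = 90°), so sin θ_c = V₁/V₂.
θ_c = arcsin(1221/2673) = arcsin 0.4568 = 27.18°.

27.2°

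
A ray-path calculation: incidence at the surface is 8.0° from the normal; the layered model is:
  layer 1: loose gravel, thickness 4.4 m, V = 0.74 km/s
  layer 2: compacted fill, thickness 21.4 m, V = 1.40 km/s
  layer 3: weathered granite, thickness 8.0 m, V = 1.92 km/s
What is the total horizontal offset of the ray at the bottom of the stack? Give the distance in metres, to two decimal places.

9.56 m

p = sin θ₁/V₁ = sin 8.0°/0.74 = 1.8807e-01 s/km is conserved through the stack.
Layer 1: θ = 8.00°; offset = 4.4·tan 8.00° = 0.6184 m.
Layer 2: sin θ = p·1.40 = 0.2633 → θ = 15.27°; offset = 21.4·tan 15.27° = 5.8407 m.
Layer 3: sin θ = p·1.92 = 0.3611 → θ = 21.17°; offset = 8.0·tan 21.17° = 3.0978 m.
Summing the layer offsets gives 9.5569 m.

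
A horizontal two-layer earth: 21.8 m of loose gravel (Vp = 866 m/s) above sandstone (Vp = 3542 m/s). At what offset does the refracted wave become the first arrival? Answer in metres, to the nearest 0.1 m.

θ_c = arcsin(866/3542) = 14.15°, so cos θ_c = 0.9697 and tᵢ = 2h cos θ_c/V₁ = 0.0488 s.
At crossover x/V₁ = x/V₂ + tᵢ ⇒ x = tᵢ/(1/V₁ − 1/V₂) = 0.04882/(1.1547e-03 − 2.8233e-04) = 55.96 m.

56.0 m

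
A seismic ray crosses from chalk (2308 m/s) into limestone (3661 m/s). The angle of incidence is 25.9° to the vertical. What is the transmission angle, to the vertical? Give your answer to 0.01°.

Snell's law: sin θ₂ = (V₂/V₁)·sin θ₁ = (3661/2308)·sin 25.9° = 0.6929.
θ₂ = sin⁻¹(0.6929) = 43.86° (from vertical).

43.86°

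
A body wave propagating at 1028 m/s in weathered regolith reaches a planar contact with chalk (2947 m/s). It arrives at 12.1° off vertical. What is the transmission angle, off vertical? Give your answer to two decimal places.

36.94°

sin θ₁/V₁ = sin θ₂/V₂ ⇒ sin θ₂ = 2947·sin 12.1°/1028 = 2947·0.2096/1028 = 0.6009.
θ₂ = arcsin 0.6009 = 36.94° from the normal.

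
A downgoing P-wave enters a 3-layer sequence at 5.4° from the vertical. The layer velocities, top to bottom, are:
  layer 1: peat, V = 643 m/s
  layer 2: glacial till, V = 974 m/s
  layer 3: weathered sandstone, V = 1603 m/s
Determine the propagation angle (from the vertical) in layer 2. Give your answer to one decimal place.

8.2°

Ray parameter p = sin 5.4° / 643 = 1.4636e-04 s/m.
sin θ_2 = p·V_2 = 1.4636e-04 × 974 = 0.1426.
θ_2 = 8.20° from the vertical.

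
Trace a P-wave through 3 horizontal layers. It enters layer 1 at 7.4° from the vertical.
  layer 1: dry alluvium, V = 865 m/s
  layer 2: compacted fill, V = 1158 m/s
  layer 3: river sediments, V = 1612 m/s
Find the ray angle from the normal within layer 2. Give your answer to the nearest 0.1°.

9.9°

Ray parameter p = sin 7.4° / 865 = 1.4890e-04 s/m.
sin θ_2 = p·V_2 = 1.4890e-04 × 1158 = 0.1724.
θ_2 = 9.93° from the vertical.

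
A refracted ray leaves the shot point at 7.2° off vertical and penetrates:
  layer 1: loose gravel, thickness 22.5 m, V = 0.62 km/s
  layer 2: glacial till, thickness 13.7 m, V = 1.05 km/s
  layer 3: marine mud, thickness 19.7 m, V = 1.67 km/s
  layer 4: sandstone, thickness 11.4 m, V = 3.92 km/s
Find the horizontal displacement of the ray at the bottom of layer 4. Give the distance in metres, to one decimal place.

27.7 m

Apply Snell's law at each interface; in layer i the horizontal offset is hᵢ·tan θᵢ.
Layer 1: θ = 7.20°; offset = 22.5·tan 7.20° = 2.842 m.
Layer 2: sin θ = 1.05·sin 7.2°/0.62 = 0.2123, θ = 12.25°; offset = 13.7·tan 12.25° = 2.976 m.
Layer 3: sin θ = 1.67·sin 7.2°/0.62 = 0.3376, θ = 19.73°; offset = 19.7·tan 19.73° = 7.065 m.
Layer 4: sin θ = 3.92·sin 7.2°/0.62 = 0.7924, θ = 52.41°; offset = 11.4·tan 52.41° = 14.810 m.
Σ offsets = 27.694 m.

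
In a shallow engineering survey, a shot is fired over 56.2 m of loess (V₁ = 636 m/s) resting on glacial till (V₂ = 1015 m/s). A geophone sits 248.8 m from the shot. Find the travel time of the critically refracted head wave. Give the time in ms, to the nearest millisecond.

383 ms

t = x/V₂ + 2h·√(V₂²−V₁²)/(V₁V₂).
√(V₂²−V₁²) = √(1015²−636²) = 791.0 m/s; delay term = 2·56.2·791.0/(636·1015) = 0.13773 s.
t = 248.8/1015 + 0.13773 = 0.38286 s.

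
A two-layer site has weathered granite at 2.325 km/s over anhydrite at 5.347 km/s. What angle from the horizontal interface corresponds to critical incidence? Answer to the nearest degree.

64°

Critical incidence: sin θ_c = V₁/V₂ = 2.325/5.347 = 0.4348.
θ_c = arcsin 0.4348 = 25.77°.
Measured from the interface: 90° − 25.77° = 64.23°.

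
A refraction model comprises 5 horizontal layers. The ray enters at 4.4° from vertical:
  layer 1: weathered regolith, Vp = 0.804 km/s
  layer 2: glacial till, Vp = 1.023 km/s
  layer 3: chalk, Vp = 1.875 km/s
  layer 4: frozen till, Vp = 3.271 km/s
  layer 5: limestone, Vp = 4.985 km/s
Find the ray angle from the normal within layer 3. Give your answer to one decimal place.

10.3°

Snell's law across each interface conserves sin θ / V, so sin θ_3 = V_3·sin θ₁/V₁.
sin θ_3 = 1.875 × sin 4.4° / 0.804 = 0.1789.
θ_3 = 10.31° from the vertical.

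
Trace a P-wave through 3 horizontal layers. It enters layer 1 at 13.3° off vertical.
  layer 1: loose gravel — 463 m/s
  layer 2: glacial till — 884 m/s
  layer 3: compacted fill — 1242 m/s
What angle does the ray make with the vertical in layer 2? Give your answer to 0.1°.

26.1°

Ray parameter p = sin 13.3° / 463 = 4.9687e-04 s/m.
sin θ_2 = p·V_2 = 4.9687e-04 × 884 = 0.4392.
θ_2 = 26.05° from the vertical.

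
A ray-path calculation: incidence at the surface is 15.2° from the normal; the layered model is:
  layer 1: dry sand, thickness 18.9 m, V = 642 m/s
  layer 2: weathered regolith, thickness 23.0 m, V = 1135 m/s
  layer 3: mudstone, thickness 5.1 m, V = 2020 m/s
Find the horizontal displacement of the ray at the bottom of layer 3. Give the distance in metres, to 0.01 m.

24.61 m

p = sin θ₁/V₁ = sin 15.2°/642 = 4.0839e-04 s/m is conserved through the stack.
Layer 1: θ = 15.20°; offset = 18.9·tan 15.20° = 5.1350 m.
Layer 2: sin θ = p·1135 = 0.4635 → θ = 27.61°; offset = 23.0·tan 27.61° = 12.0318 m.
Layer 3: sin θ = p·2020 = 0.8250 → θ = 55.58°; offset = 5.1·tan 55.58° = 7.4439 m.
Σ offsets = 24.6107 m.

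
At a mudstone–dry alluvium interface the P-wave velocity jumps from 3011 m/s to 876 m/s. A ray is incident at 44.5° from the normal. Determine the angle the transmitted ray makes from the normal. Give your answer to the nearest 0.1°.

Snell's law: sin θ₂ = (V₂/V₁)·sin θ₁ = (876/3011)·sin 44.5° = 0.2039.
θ₂ = arcsin 0.2039 = 11.77° from the normal.

11.8°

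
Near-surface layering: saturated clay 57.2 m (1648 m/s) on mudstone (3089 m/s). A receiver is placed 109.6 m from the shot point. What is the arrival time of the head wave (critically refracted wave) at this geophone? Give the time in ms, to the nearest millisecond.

94 ms

θ_c = arcsin(V₁/V₂) = arcsin(1648/3089) = 32.24°, cos θ_c = 0.8458.
Intercept time tᵢ = 2h cos θ_c / V₁ = 2·57.2·0.8458/1648 = 0.05871 s.
t = x/V₂ + tᵢ = 109.6/3089 + 0.05871 = 0.09419 s.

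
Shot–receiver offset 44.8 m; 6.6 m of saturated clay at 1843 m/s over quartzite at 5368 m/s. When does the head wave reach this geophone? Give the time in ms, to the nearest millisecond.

θ_c = arcsin(V₁/V₂) = arcsin(1843/5368) = 20.08°, cos θ_c = 0.9392.
Intercept time tᵢ = 2h cos θ_c / V₁ = 2·6.6·0.9392/1843 = 0.00673 s.
t = x/V₂ + tᵢ = 44.8/5368 + 0.00673 = 0.01507 s.

15 ms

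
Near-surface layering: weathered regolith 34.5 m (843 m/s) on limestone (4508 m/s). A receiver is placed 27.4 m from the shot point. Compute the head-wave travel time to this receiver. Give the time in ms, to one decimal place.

86.5 ms

θ_c = arcsin(V₁/V₂) = arcsin(843/4508) = 10.78°, cos θ_c = 0.9824.
Intercept time tᵢ = 2h cos θ_c / V₁ = 2·34.5·0.9824/843 = 0.08041 s.
t = x/V₂ + tᵢ = 27.4/4508 + 0.08041 = 0.08648 s.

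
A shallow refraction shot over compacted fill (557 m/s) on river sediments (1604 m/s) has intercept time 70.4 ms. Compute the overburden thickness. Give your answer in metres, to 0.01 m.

h = tᵢ·V₁·V₂ / (2·√(V₂²−V₁²)).
√(V₂²−V₁²) = √(1604² − 557²) = 1504.2 m/s.
h = 0.0704 s × 557 × 1604 / (2 × 1504.2) = 20.91 m.

20.91 m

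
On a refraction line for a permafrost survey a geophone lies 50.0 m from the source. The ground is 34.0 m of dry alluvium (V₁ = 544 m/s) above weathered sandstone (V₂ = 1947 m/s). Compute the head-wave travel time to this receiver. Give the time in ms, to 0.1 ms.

145.7 ms

t = x/V₂ + 2h·√(V₂²−V₁²)/(V₁V₂).
√(V₂²−V₁²) = √(1947²−544²) = 1869.5 m/s; delay term = 2·34.0·1869.5/(544·1947) = 0.12002 s.
t = 50.0/1947 + 0.12002 = 0.14570 s.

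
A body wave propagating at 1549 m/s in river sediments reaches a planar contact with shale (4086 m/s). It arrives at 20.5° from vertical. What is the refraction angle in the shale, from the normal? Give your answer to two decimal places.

67.49°

sin θ₁/V₁ = sin θ₂/V₂ ⇒ sin θ₂ = 4086·sin 20.5°/1549 = 4086·0.3502/1549 = 0.9238.
θ₂ = sin⁻¹(0.9238) = 67.49° (from vertical).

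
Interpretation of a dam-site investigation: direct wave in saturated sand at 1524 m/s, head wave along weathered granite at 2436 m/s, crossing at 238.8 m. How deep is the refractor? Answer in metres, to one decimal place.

h = (x_cross/2)·√((V₂−V₁)/(V₂+V₁)).
(V₂−V₁)/(V₂+V₁) = (2436−1524)/(2436+1524) = 0.2303; √ = 0.4799.
h = (238.8/2)·0.4799 = 57.30 m.

57.3 m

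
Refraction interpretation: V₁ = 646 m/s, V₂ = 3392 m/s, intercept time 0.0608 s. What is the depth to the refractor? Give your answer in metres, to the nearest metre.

θ_c = arcsin(646/3392) = 10.98°; cos θ_c = 0.9817.
tᵢ = 2h cos θ_c/V₁ ⇒ h = tᵢ·V₁/(2 cos θ_c) = 0.0608·646/(2·0.9817) = 20.00 m.

20 m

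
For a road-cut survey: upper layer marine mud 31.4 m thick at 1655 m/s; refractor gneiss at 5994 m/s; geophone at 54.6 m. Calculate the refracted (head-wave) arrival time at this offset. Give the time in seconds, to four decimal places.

0.0456 s

t = x/V₂ + 2h·√(V₂²−V₁²)/(V₁V₂).
√(V₂²−V₁²) = √(5994²−1655²) = 5761.0 m/s; delay term = 2·31.4·5761.0/(1655·5994) = 0.03647 s.
t = 54.6/5994 + 0.03647 = 0.04558 s.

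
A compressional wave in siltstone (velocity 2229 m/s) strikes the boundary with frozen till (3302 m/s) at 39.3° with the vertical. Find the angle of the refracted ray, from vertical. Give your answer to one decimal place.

69.8°

Snell's law: sin θ₂ = (V₂/V₁)·sin θ₁ = (3302/2229)·sin 39.3° = 0.9383.
θ₂ = sin⁻¹(0.9383) = 69.76° (from vertical).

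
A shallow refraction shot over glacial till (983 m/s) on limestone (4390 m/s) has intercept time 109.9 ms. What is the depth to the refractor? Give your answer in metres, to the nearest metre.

55 m

θ_c = arcsin(983/4390) = 12.94°; cos θ_c = 0.9746.
tᵢ = 2h cos θ_c/V₁ ⇒ h = tᵢ·V₁/(2 cos θ_c) = 0.1099·983/(2·0.9746) = 55.42 m.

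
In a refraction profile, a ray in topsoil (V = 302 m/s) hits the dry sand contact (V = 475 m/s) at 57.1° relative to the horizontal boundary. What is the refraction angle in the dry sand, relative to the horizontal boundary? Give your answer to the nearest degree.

Angle from the normal: 90° − 57.1° = 32.9°.
Snell's law: sin θ₂ = (V₂/V₁)·sin θ₁ = (475/302)·sin 32.9° = 0.8543.
θ₂ = sin⁻¹(0.8543) = 58.69° (from vertical).
From the interface: 90° − 58.69° = 31.31°.

31°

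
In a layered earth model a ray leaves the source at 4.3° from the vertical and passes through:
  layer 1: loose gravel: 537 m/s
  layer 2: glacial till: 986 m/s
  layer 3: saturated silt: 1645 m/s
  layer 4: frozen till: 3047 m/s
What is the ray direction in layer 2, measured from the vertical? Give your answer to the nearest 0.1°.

Ray parameter p = sin 4.3° / 537 = 1.3963e-04 s/m.
sin θ_2 = p·V_2 = 1.3963e-04 × 986 = 0.1377.
θ_2 = arcsin 0.1377 = 7.91°.

7.9°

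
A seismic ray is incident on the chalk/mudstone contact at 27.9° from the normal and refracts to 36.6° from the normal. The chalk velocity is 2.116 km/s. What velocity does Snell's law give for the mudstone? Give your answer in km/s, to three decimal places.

Snell's law: sin 27.9°/V₁ = sin 36.6°/V₂.
V₂ = V₁·sin 36.6°/sin 27.9° = 2.116 × 1.2742 = 2.696 km/s.

2.696 km/s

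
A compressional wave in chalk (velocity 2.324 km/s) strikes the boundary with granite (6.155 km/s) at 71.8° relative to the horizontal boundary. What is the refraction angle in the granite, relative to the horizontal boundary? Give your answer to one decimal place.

Convert to the normal: θ₁ = 90° − 71.8° = 18.2°.
Snell's law: sin θ₂ = (V₂/V₁)·sin θ₁ = (6.155/2.324)·sin 18.2° = 0.8272.
θ₂ = sin⁻¹(0.8272) = 55.81° (from vertical).
From the interface: 90° − 55.81° = 34.19°.

34.2°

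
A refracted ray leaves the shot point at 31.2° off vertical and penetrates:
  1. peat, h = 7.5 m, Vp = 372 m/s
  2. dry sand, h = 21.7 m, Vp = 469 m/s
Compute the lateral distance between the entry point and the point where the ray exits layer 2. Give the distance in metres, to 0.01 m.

Ray parameter p = sin 31.2° / 372 m/s = 1.3925e-03 s/m.
Layer 1: θ = 31.20°; offset = 7.5·tan 31.20° = 4.5422 m.
Layer 2: sin θ = p·469 = 0.6531 → θ = 40.78°; offset = 21.7·tan 40.78° = 18.7151 m.
Σ offsets = 23.2573 m.

23.26 m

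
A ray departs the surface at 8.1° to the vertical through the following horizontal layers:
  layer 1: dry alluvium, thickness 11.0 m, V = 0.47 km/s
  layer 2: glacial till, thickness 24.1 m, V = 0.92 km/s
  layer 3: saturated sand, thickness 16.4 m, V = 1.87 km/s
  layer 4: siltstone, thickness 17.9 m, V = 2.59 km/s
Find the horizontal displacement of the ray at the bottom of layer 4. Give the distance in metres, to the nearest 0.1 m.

41.6 m

Apply Snell's law at each interface; in layer i the horizontal offset is hᵢ·tan θᵢ.
Layer 1: θ = 8.10°; offset = 11.0·tan 8.10° = 1.566 m.
Layer 2: sin θ = 0.92·sin 8.1°/0.47 = 0.2758, θ = 16.01°; offset = 24.1·tan 16.01° = 6.915 m.
Layer 3: sin θ = 1.87·sin 8.1°/0.47 = 0.5606, θ = 34.10°; offset = 16.4·tan 34.10° = 11.103 m.
Layer 4: sin θ = 2.59·sin 8.1°/0.47 = 0.7765, θ = 50.94°; offset = 17.9·tan 50.94° = 22.055 m.
Σ offsets = 41.639 m.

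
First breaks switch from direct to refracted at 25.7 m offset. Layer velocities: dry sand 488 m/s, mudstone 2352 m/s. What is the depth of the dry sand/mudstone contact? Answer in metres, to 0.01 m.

x_cross = 2h·√((V₂+V₁)/(V₂−V₁)) → h = x_cross / (2·√((V₂+V₁)/(V₂−V₁))).
√((V₂+V₁)/(V₂−V₁)) = √((2352+488)/(2352−488)) = 1.2343.
h = 25.7 / (2·1.2343) = 10.41 m.

10.41 m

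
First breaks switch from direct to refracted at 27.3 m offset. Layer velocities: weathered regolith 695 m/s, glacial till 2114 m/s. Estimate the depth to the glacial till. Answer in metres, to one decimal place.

9.7 m

x_cross = 2h·√((V₂+V₁)/(V₂−V₁)) → h = x_cross / (2·√((V₂+V₁)/(V₂−V₁))).
√((V₂+V₁)/(V₂−V₁)) = √((2114+695)/(2114−695)) = 1.4070.
h = 27.3 / (2·1.4070) = 9.70 m.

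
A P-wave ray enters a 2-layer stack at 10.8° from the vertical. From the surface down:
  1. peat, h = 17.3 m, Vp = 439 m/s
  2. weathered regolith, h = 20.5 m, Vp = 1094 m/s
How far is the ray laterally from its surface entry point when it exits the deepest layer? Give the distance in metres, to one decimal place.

Ray parameter p = sin 10.8° / 439 m/s = 4.2684e-04 s/m.
Layer 1: θ = 10.80°; offset = 17.3·tan 10.80° = 3.300 m.
Layer 2: sin θ = p·1094 = 0.4670 → θ = 27.84°; offset = 20.5·tan 27.84° = 10.825 m.
Total horizontal offset = 14.126 m.

14.1 m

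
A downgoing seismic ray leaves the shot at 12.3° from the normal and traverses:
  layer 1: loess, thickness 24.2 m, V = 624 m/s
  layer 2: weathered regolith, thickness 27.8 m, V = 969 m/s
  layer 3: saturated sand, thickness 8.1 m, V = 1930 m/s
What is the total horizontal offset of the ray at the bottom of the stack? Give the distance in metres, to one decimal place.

Apply Snell's law at each interface; in layer i the horizontal offset is hᵢ·tan θᵢ.
Layer 1: θ = 12.30°; offset = 24.2·tan 12.30° = 5.276 m.
Layer 2: sin θ = 969·sin 12.3°/624 = 0.3308, θ = 19.32°; offset = 27.8·tan 19.32° = 9.745 m.
Layer 3: sin θ = 1930·sin 12.3°/624 = 0.6589, θ = 41.22°; offset = 8.1·tan 41.22° = 7.095 m.
Summing the layer offsets gives 22.117 m.

22.1 m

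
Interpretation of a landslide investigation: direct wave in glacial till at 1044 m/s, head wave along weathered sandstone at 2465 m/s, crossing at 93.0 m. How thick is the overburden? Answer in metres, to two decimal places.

29.59 m

h = (x_cross/2)·√((V₂−V₁)/(V₂+V₁)).
(V₂−V₁)/(V₂+V₁) = (2465−1044)/(2465+1044) = 0.4050; √ = 0.6364.
h = (93.0/2)·0.6364 = 29.59 m.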